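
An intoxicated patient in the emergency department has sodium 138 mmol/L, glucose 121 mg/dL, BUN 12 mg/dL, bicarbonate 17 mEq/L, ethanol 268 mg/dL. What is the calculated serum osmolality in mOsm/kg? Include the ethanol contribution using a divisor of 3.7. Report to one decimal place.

359.4 mOsm/kg

Calculated osmolality = 2·Na + glucose/18 + BUN/2.8 + ethanol/3.7
= 2·138 + 121/18 + 12/2.8 + 268/3.7
= 276 + 6.72 + 4.29 + 72.43
= 359.44 mOsm/kg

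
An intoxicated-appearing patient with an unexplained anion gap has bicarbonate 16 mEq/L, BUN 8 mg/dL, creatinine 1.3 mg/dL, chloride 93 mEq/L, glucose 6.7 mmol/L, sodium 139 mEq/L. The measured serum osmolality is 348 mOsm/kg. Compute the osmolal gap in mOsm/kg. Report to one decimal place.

Calculated osmolality = 2·Na + glucose + BUN/2.8
= 2·139 + 6.7 + 8/2.8
= 278 + 6.70 + 2.86
= 287.56 mOsm/kg ≈ 287.6 mOsm/kg
Osmolar gap = measured − calculated = 348 − 287.6 = 60.4 mOsm/kg

60.4 mOsm/kg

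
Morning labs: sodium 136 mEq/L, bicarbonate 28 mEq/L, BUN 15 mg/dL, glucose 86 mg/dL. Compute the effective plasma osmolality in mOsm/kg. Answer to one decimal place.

Effective osmolality excludes urea (freely permeant across cell membranes):
2·Na + glucose/18
= 2·136 + 86/18
= 272 + 4.78
= 276.78 mOsm/kg

276.8 mOsm/kg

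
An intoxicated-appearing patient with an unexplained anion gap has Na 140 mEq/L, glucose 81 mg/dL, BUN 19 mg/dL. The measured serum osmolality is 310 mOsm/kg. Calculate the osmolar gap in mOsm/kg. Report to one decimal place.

Calculated osmolality = 2·Na + glucose/18 + BUN/2.8
= 2·140 + 81/18 + 19/2.8
= 280 + 4.50 + 6.79
= 291.29 mOsm/kg ≈ 291.3 mOsm/kg
Osmolar gap = measured − calculated = 310 − 291.3 = 18.7 mOsm/kg

18.7 mOsm/kg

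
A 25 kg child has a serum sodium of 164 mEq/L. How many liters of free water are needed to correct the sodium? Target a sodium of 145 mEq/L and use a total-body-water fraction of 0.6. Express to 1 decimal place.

TBW = 0.6 · 25 = 15 L
Free water deficit = TBW · (Na/145 − 1)
= 15 · (164/145 − 1)
= 15 · 0.131
= 1.97 L

2.0 L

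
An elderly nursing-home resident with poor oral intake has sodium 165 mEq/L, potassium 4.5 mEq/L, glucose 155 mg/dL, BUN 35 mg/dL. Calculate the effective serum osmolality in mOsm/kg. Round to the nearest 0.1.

Effective osmolality excludes urea (freely permeant across cell membranes):
2·Na + glucose/18
= 2·165 + 155/18
= 330 + 8.61
= 338.61 mOsm/kg

338.6 mOsm/kg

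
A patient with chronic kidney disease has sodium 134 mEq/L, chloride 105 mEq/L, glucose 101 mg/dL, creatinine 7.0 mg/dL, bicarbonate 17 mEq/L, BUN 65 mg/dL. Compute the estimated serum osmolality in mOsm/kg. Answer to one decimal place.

296.8 mOsm/kg

Calculated osmolality = 2·Na + glucose/18 + BUN/2.8
= 2·134 + 101/18 + 65/2.8
= 268 + 5.61 + 23.21
= 296.82 mOsm/kg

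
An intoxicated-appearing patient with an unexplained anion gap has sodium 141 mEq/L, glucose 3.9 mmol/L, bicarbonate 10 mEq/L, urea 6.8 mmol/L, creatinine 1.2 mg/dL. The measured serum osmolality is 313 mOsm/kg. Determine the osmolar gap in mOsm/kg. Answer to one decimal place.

Calculated osmolality = 2·Na + glucose + urea
= 2·141 + 3.9 + 6.8
= 282 + 3.90 + 6.80
= 292.7 mOsm/kg ≈ 292.7 mOsm/kg
Osmolar gap = measured − calculated = 313 − 292.7 = 20.3 mOsm/kg

20.3 mOsm/kg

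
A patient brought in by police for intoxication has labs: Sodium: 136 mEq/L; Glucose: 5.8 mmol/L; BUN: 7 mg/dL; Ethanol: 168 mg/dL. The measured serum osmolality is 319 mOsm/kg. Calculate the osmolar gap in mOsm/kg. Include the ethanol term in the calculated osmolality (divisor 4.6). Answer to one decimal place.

Calculated osmolality = 2·Na + glucose + BUN/2.8 + ethanol/4.6
= 2·136 + 5.8 + 7/2.8 + 168/4.6
= 272 + 5.80 + 2.50 + 36.52
= 316.82 mOsm/kg ≈ 316.8 mOsm/kg
Osmolar gap = measured − calculated = 319 − 316.8 = 2.2 mOsm/kg

2.2 mOsm/kg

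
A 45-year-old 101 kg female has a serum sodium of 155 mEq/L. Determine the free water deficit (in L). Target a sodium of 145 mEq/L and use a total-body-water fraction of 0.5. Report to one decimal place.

3.5 L

TBW = 0.5 · 101 = 50.5 L
Free water deficit = TBW · (Na/145 − 1)
= 50.5 · (155/145 − 1)
= 50.5 · 0.069
= 3.48 L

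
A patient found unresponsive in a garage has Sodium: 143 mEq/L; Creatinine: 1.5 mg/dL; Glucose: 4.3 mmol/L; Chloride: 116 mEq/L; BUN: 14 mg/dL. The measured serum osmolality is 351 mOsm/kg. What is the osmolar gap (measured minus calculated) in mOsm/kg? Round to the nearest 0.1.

55.7 mOsm/kg

Calculated osmolality = 2·Na + glucose + BUN/2.8
= 2·143 + 4.3 + 14/2.8
= 286 + 4.30 + 5
= 295.3 mOsm/kg ≈ 295.3 mOsm/kg
Osmolar gap = measured − calculated = 351 − 295.3 = 55.7 mOsm/kg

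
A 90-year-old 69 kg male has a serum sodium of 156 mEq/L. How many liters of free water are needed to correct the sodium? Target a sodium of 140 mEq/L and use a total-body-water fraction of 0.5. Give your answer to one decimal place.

TBW = 0.5 · 69 = 34.5 L
Free water deficit = TBW · (Na/140 − 1)
= 34.5 · (156/140 − 1)
= 34.5 · 0.1143
= 3.94 L

3.9 L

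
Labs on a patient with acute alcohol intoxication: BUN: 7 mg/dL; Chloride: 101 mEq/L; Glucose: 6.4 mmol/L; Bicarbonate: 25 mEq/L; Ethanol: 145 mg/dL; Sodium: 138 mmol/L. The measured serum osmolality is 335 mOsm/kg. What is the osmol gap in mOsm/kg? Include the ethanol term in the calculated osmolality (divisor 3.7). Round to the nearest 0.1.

10.9 mOsm/kg

Calculated osmolality = 2·Na + glucose + BUN/2.8 + ethanol/3.7
= 2·138 + 6.4 + 7/2.8 + 145/3.7
= 276 + 6.40 + 2.50 + 39.19
= 324.09 mOsm/kg ≈ 324.1 mOsm/kg
Osmolar gap = measured − calculated = 335 − 324.1 = 10.9 mOsm/kg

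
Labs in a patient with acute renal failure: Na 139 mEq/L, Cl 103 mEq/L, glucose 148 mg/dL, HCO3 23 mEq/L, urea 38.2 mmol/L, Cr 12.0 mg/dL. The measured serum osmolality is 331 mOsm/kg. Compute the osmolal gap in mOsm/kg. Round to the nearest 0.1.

Calculated osmolality = 2·Na + glucose/18 + urea
= 2·139 + 148/18 + 38.2
= 278 + 8.22 + 38.20
= 324.42 mOsm/kg ≈ 324.4 mOsm/kg
Osmolar gap = measured − calculated = 331 − 324.4 = 6.6 mOsm/kg

6.6 mOsm/kg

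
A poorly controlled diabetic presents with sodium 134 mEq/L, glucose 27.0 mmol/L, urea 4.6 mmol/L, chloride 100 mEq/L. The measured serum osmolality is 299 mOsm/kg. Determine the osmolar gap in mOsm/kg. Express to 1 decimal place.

Calculated osmolality = 2·Na + glucose + urea
= 2·134 + 27 + 4.6
= 268 + 27 + 4.60
= 299.6 mOsm/kg ≈ 299.6 mOsm/kg
Osmolar gap = measured − calculated = 299 − 299.6 = -0.6 mOsm/kg

-0.6 mOsm/kg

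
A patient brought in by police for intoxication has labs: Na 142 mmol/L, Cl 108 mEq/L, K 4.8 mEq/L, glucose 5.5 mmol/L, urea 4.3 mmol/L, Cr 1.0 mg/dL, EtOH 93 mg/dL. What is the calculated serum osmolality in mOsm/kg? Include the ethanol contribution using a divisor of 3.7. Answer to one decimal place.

318.9 mOsm/kg

Calculated osmolality = 2·Na + glucose + urea + ethanol/3.7
= 2·142 + 5.5 + 4.3 + 93/3.7
= 284 + 5.50 + 4.30 + 25.14
= 318.94 mOsm/kg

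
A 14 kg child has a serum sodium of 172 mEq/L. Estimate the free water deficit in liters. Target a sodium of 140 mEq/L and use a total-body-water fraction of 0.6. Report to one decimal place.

1.9 L

TBW = 0.6 · 14 = 8.4 L
Free water deficit = TBW · (Na/140 − 1)
= 8.4 · (172/140 − 1)
= 8.4 · 0.2286
= 1.92 L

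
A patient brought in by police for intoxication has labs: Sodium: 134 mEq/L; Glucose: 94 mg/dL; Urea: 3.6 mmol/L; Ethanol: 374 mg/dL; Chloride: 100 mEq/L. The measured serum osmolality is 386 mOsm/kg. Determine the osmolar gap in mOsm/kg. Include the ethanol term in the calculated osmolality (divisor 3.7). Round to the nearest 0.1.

Calculated osmolality = 2·Na + glucose/18 + urea + ethanol/3.7
= 2·134 + 94/18 + 3.6 + 374/3.7
= 268 + 5.22 + 3.60 + 101.08
= 377.9 mOsm/kg ≈ 377.9 mOsm/kg
Osmolar gap = measured − calculated = 386 − 377.9 = 8.1 mOsm/kg

8.1 mOsm/kg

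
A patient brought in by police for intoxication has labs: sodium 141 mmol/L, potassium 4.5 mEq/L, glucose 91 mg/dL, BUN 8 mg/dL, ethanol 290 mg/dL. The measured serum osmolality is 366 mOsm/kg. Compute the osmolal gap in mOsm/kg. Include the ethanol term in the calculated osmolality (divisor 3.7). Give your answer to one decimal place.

-2.3 mOsm/kg

Calculated osmolality = 2·Na + glucose/18 + BUN/2.8 + ethanol/3.7
= 2·141 + 91/18 + 8/2.8 + 290/3.7
= 282 + 5.06 + 2.86 + 78.38
= 368.3 mOsm/kg ≈ 368.3 mOsm/kg
Osmolar gap = measured − calculated = 366 − 368.3 = -2.3 mOsm/kg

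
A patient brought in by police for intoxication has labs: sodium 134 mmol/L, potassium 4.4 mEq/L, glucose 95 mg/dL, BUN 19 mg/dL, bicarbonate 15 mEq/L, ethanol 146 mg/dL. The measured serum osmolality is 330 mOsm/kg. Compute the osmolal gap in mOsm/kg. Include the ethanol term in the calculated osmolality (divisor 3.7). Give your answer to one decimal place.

10.5 mOsm/kg

Calculated osmolality = 2·Na + glucose/18 + BUN/2.8 + ethanol/3.7
= 2·134 + 95/18 + 19/2.8 + 146/3.7
= 268 + 5.28 + 6.79 + 39.46
= 319.53 mOsm/kg ≈ 319.5 mOsm/kg
Osmolar gap = measured − calculated = 330 − 319.5 = 10.5 mOsm/kg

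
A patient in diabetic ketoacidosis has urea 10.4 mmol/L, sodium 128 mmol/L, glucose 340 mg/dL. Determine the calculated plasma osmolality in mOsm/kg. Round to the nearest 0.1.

Calculated osmolality = 2·Na + glucose/18 + urea
= 2·128 + 340/18 + 10.4
= 256 + 18.89 + 10.40
= 285.29 mOsm/kg

285.3 mOsm/kg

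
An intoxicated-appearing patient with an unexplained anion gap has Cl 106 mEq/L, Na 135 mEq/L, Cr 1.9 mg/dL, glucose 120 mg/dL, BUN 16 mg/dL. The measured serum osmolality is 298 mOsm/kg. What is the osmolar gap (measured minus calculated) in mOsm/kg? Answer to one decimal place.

Calculated osmolality = 2·Na + glucose/18 + BUN/2.8
= 2·135 + 120/18 + 16/2.8
= 270 + 6.67 + 5.71
= 282.38 mOsm/kg ≈ 282.4 mOsm/kg
Osmolar gap = measured − calculated = 298 − 282.4 = 15.6 mOsm/kg

15.6 mOsm/kg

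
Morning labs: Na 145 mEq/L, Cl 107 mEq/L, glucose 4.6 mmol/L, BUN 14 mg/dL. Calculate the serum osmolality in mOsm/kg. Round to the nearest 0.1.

Calculated osmolality = 2·Na + glucose + BUN/2.8
= 2·145 + 4.6 + 14/2.8
= 290 + 4.60 + 5
= 299.6 mOsm/kg

299.6 mOsm/kg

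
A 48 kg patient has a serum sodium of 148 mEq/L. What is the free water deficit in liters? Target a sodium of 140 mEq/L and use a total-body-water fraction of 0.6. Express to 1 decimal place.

TBW = 0.6 · 48 = 28.8 L
Free water deficit = TBW · (Na/140 − 1)
= 28.8 · (148/140 − 1)
= 28.8 · 0.0571
= 1.64 L

1.6 L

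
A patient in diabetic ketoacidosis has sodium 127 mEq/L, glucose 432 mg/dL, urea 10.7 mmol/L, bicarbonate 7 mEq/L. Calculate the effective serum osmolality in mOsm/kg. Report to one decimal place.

278.0 mOsm/kg

Effective osmolality excludes urea (freely permeant across cell membranes):
2·Na + glucose/18
= 2·127 + 432/18
= 254 + 24
= 278 mOsm/kg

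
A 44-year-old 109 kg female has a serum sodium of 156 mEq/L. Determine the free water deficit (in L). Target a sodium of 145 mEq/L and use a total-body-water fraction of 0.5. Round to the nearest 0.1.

4.1 L

TBW = 0.5 · 109 = 54.5 L
Free water deficit = TBW · (Na/145 − 1)
= 54.5 · (156/145 − 1)
= 54.5 · 0.0759
= 4.14 L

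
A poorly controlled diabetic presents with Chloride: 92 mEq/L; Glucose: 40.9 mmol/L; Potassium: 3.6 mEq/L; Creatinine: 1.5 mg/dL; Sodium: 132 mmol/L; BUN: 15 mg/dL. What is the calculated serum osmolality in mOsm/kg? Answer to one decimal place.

Calculated osmolality = 2·Na + glucose + BUN/2.8
= 2·132 + 40.9 + 15/2.8
= 264 + 40.90 + 5.36
= 310.26 mOsm/kg

310.3 mOsm/kg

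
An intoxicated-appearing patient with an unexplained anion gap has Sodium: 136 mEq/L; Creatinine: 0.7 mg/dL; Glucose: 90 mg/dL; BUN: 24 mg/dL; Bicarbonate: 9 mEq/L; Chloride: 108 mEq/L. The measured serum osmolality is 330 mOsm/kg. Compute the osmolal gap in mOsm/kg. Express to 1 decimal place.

44.4 mOsm/kg

Calculated osmolality = 2·Na + glucose/18 + BUN/2.8
= 2·136 + 90/18 + 24/2.8
= 272 + 5 + 8.57
= 285.57 mOsm/kg ≈ 285.6 mOsm/kg
Osmolar gap = measured − calculated = 330 − 285.6 = 44.4 mOsm/kg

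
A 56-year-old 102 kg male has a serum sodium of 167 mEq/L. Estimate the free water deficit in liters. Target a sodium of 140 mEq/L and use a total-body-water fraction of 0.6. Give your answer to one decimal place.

TBW = 0.6 · 102 = 61.2 L
Free water deficit = TBW · (Na/140 − 1)
= 61.2 · (167/140 − 1)
= 61.2 · 0.1929
= 11.81 L

11.8 L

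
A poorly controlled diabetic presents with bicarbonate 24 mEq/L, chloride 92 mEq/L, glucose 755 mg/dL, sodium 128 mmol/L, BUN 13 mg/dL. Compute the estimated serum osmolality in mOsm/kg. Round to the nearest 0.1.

Calculated osmolality = 2·Na + glucose/18 + BUN/2.8
= 2·128 + 755/18 + 13/2.8
= 256 + 41.94 + 4.64
= 302.58 mOsm/kg

302.6 mOsm/kg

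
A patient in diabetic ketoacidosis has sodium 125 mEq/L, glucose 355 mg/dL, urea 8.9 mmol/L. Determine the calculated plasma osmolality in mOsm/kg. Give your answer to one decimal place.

Calculated osmolality = 2·Na + glucose/18 + urea
= 2·125 + 355/18 + 8.9
= 250 + 19.72 + 8.90
= 278.62 mOsm/kg

278.6 mOsm/kg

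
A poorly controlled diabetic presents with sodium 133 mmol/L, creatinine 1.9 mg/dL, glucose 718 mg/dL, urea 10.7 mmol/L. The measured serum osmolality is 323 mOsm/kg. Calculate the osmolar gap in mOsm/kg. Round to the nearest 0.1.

Calculated osmolality = 2·Na + glucose/18 + urea
= 2·133 + 718/18 + 10.7
= 266 + 39.89 + 10.70
= 316.59 mOsm/kg ≈ 316.6 mOsm/kg
Osmolar gap = measured − calculated = 323 − 316.6 = 6.4 mOsm/kg

6.4 mOsm/kg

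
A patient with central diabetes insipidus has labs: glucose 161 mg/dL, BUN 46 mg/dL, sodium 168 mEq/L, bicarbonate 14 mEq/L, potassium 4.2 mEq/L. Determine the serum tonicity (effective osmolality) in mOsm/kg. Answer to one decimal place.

344.9 mOsm/kg

Effective osmolality excludes urea (freely permeant across cell membranes):
2·Na + glucose/18
= 2·168 + 161/18
= 336 + 8.94
= 344.94 mOsm/kg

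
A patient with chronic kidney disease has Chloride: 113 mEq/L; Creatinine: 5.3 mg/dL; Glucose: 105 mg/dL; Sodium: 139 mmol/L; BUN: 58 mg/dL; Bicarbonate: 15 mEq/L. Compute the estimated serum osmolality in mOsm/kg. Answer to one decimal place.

Calculated osmolality = 2·Na + glucose/18 + BUN/2.8
= 2·139 + 105/18 + 58/2.8
= 278 + 5.83 + 20.71
= 304.54 mOsm/kg

304.5 mOsm/kg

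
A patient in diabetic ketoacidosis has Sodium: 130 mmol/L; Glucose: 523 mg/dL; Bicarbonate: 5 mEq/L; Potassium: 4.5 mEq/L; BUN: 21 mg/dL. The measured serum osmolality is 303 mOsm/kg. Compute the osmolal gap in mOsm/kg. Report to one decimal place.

6.4 mOsm/kg

Calculated osmolality = 2·Na + glucose/18 + BUN/2.8
= 2·130 + 523/18 + 21/2.8
= 260 + 29.06 + 7.50
= 296.56 mOsm/kg ≈ 296.6 mOsm/kg
Osmolar gap = measured − calculated = 303 − 296.6 = 6.4 mOsm/kg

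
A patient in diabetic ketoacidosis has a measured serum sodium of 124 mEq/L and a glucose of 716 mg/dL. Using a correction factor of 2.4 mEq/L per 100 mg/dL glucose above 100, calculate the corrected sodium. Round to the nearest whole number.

Corrected Na = measured Na + 2.4 · (glucose − 100)/100
= 124 + 2.4 · (716 − 100)/100
= 124 + 14.8
= 138.8 mEq/L

139 mEq/L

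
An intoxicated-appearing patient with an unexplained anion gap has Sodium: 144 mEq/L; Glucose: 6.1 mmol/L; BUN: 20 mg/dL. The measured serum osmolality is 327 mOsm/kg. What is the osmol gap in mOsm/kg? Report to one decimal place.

Calculated osmolality = 2·Na + glucose + BUN/2.8
= 2·144 + 6.1 + 20/2.8
= 288 + 6.10 + 7.14
= 301.24 mOsm/kg ≈ 301.2 mOsm/kg
Osmolar gap = measured − calculated = 327 − 301.2 = 25.8 mOsm/kg

25.8 mOsm/kg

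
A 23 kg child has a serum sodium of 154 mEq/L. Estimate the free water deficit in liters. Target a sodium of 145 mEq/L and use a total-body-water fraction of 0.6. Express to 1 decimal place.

0.9 L

TBW = 0.6 · 23 = 13.8 L
Free water deficit = TBW · (Na/145 − 1)
= 13.8 · (154/145 − 1)
= 13.8 · 0.0621
= 0.86 L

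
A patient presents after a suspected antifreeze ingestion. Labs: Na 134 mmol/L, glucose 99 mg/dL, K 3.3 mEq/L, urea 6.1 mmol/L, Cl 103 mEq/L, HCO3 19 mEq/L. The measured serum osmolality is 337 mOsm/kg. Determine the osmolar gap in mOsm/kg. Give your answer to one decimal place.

Calculated osmolality = 2·Na + glucose/18 + urea
= 2·134 + 99/18 + 6.1
= 268 + 5.50 + 6.10
= 279.6 mOsm/kg ≈ 279.6 mOsm/kg
Osmolar gap = measured − calculated = 337 − 279.6 = 57.4 mOsm/kg

57.4 mOsm/kg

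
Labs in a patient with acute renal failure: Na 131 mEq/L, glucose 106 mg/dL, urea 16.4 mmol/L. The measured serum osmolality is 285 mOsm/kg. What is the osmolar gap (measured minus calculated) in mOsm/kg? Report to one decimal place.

Calculated osmolality = 2·Na + glucose/18 + urea
= 2·131 + 106/18 + 16.4
= 262 + 5.89 + 16.40
= 284.29 mOsm/kg ≈ 284.3 mOsm/kg
Osmolar gap = measured − calculated = 285 − 284.3 = 0.7 mOsm/kg

0.7 mOsm/kg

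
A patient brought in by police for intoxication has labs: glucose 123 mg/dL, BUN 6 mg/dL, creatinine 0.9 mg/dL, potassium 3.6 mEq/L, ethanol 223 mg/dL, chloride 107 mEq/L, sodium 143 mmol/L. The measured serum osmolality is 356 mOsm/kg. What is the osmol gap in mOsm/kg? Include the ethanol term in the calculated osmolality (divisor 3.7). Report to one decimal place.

Calculated osmolality = 2·Na + glucose/18 + BUN/2.8 + ethanol/3.7
= 2·143 + 123/18 + 6/2.8 + 223/3.7
= 286 + 6.83 + 2.14 + 60.27
= 355.24 mOsm/kg ≈ 355.2 mOsm/kg
Osmolar gap = measured − calculated = 356 − 355.2 = 0.8 mOsm/kg

0.8 mOsm/kg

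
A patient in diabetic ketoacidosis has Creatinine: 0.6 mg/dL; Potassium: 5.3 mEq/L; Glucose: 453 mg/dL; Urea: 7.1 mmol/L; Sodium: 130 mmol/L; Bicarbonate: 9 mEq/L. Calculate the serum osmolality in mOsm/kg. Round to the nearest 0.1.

Calculated osmolality = 2·Na + glucose/18 + urea
= 2·130 + 453/18 + 7.1
= 260 + 25.17 + 7.10
= 292.27 mOsm/kg

292.3 mOsm/kg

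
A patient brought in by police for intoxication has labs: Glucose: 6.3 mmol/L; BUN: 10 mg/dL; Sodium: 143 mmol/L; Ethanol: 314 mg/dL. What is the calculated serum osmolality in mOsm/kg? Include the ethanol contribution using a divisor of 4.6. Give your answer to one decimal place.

Calculated osmolality = 2·Na + glucose + BUN/2.8 + ethanol/4.6
= 2·143 + 6.3 + 10/2.8 + 314/4.6
= 286 + 6.30 + 3.57 + 68.26
= 364.13 mOsm/kg

364.1 mOsm/kg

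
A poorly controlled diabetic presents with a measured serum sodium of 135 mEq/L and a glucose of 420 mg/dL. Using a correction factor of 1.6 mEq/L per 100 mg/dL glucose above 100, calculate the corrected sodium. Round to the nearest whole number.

Corrected Na = measured Na + 1.6 · (glucose − 100)/100
= 135 + 1.6 · (420 − 100)/100
= 135 + 5.1
= 140.1 mEq/L

140 mEq/L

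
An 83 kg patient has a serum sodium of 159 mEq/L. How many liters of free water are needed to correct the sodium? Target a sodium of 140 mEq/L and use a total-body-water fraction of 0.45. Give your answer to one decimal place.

TBW = 0.45 · 83 = 37.35 L
Free water deficit = TBW · (Na/140 − 1)
= 37.35 · (159/140 − 1)
= 37.35 · 0.1357
= 5.07 L

5.1 L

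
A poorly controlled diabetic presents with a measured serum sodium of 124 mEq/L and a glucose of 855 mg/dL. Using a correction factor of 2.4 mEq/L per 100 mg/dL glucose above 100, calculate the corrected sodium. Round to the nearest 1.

142 mEq/L

Corrected Na = measured Na + 2.4 · (glucose − 100)/100
= 124 + 2.4 · (855 − 100)/100
= 124 + 18.1
= 142.1 mEq/L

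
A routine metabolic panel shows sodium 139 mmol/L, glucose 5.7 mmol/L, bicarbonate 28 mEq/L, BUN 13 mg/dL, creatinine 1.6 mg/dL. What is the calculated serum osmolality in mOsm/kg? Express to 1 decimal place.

Calculated osmolality = 2·Na + glucose + BUN/2.8
= 2·139 + 5.7 + 13/2.8
= 278 + 5.70 + 4.64
= 288.34 mOsm/kg

288.3 mOsm/kg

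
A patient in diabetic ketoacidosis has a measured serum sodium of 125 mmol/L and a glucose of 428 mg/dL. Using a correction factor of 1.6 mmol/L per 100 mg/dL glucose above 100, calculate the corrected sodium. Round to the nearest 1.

Corrected Na = measured Na + 1.6 · (glucose − 100)/100
= 125 + 1.6 · (428 − 100)/100
= 125 + 5.2
= 130.2 mmol/L

130 mmol/L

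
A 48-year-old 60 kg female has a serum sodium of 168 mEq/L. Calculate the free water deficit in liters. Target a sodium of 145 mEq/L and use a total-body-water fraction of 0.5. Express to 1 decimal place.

TBW = 0.5 · 60 = 30 L
Free water deficit = TBW · (Na/145 − 1)
= 30 · (168/145 − 1)
= 30 · 0.1586
= 4.76 L

4.8 L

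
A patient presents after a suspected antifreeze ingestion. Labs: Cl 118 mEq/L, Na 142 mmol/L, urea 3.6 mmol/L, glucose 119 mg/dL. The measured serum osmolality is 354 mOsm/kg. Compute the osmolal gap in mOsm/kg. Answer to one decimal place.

59.8 mOsm/kg

Calculated osmolality = 2·Na + glucose/18 + urea
= 2·142 + 119/18 + 3.6
= 284 + 6.61 + 3.60
= 294.21 mOsm/kg ≈ 294.2 mOsm/kg
Osmolar gap = measured − calculated = 354 − 294.2 = 59.8 mOsm/kg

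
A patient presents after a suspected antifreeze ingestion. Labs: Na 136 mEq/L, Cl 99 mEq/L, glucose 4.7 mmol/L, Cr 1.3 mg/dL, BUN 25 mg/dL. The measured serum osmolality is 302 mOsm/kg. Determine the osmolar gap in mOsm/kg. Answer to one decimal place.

16.4 mOsm/kg

Calculated osmolality = 2·Na + glucose + BUN/2.8
= 2·136 + 4.7 + 25/2.8
= 272 + 4.70 + 8.93
= 285.63 mOsm/kg ≈ 285.6 mOsm/kg
Osmolar gap = measured − calculated = 302 − 285.6 = 16.4 mOsm/kg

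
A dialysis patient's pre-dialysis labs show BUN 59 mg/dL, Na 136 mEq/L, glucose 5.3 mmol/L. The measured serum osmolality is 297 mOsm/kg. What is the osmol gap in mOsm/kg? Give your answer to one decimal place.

Calculated osmolality = 2·Na + glucose + BUN/2.8
= 2·136 + 5.3 + 59/2.8
= 272 + 5.30 + 21.07
= 298.37 mOsm/kg ≈ 298.4 mOsm/kg
Osmolar gap = measured − calculated = 297 − 298.4 = -1.4 mOsm/kg

-1.4 mOsm/kg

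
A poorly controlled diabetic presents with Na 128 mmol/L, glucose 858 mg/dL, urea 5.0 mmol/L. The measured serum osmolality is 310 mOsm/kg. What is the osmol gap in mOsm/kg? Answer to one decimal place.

Calculated osmolality = 2·Na + glucose/18 + urea
= 2·128 + 858/18 + 5
= 256 + 47.67 + 5
= 308.67 mOsm/kg ≈ 308.7 mOsm/kg
Osmolar gap = measured − calculated = 310 − 308.7 = 1.3 mOsm/kg

1.3 mOsm/kg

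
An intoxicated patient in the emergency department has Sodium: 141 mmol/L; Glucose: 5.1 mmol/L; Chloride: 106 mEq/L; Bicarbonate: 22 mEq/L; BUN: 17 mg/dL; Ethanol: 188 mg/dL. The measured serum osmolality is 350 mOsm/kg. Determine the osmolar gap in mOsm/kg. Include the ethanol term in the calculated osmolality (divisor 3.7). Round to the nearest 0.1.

6.0 mOsm/kg

Calculated osmolality = 2·Na + glucose + BUN/2.8 + ethanol/3.7
= 2·141 + 5.1 + 17/2.8 + 188/3.7
= 282 + 5.10 + 6.07 + 50.81
= 343.98 mOsm/kg ≈ 344.0 mOsm/kg
Osmolar gap = measured − calculated = 350 − 344.0 = 6.0 mOsm/kg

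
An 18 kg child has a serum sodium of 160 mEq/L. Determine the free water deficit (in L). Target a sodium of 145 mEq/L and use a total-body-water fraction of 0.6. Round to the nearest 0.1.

TBW = 0.6 · 18 = 10.8 L
Free water deficit = TBW · (Na/145 − 1)
= 10.8 · (160/145 − 1)
= 10.8 · 0.1034
= 1.12 L

1.1 L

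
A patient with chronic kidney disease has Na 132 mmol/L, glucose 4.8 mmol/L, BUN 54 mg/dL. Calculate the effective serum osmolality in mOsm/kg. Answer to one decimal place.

268.8 mOsm/kg

Effective osmolality excludes urea (freely permeant across cell membranes):
2·Na + glucose
= 2·132 + 4.8
= 264 + 4.8
= 268.8 mOsm/kg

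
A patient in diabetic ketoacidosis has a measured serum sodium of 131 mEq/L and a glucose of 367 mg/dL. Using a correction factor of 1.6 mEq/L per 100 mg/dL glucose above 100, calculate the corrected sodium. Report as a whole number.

135 mEq/L

Corrected Na = measured Na + 1.6 · (glucose − 100)/100
= 131 + 1.6 · (367 − 100)/100
= 131 + 4.3
= 135.3 mEq/L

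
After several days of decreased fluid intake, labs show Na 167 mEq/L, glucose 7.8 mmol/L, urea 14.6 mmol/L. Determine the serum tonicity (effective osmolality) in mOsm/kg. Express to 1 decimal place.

341.8 mOsm/kg

Effective osmolality excludes urea (freely permeant across cell membranes):
2·Na + glucose
= 2·167 + 7.8
= 334 + 7.8
= 341.8 mOsm/kg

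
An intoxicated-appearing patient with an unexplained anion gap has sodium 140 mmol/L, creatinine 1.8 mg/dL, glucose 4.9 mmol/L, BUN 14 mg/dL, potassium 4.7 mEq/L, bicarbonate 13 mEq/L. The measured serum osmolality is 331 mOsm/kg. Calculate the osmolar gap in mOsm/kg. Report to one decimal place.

Calculated osmolality = 2·Na + glucose + BUN/2.8
= 2·140 + 4.9 + 14/2.8
= 280 + 4.90 + 5
= 289.9 mOsm/kg ≈ 289.9 mOsm/kg
Osmolar gap = measured − calculated = 331 − 289.9 = 41.1 mOsm/kg

41.1 mOsm/kg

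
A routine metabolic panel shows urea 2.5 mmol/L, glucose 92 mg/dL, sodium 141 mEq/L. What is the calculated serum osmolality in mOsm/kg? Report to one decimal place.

289.6 mOsm/kg

Calculated osmolality = 2·Na + glucose/18 + urea
= 2·141 + 92/18 + 2.5
= 282 + 5.11 + 2.50
= 289.61 mOsm/kg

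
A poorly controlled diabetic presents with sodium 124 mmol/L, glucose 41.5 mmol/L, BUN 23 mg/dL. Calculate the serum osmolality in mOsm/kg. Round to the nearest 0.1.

297.7 mOsm/kg

Calculated osmolality = 2·Na + glucose + BUN/2.8
= 2·124 + 41.5 + 23/2.8
= 248 + 41.50 + 8.21
= 297.71 mOsm/kg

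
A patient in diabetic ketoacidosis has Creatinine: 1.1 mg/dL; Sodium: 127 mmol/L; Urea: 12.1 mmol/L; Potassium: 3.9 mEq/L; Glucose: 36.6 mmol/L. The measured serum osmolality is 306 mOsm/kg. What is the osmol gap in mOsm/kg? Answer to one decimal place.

Calculated osmolality = 2·Na + glucose + urea
= 2·127 + 36.6 + 12.1
= 254 + 36.60 + 12.10
= 302.7 mOsm/kg ≈ 302.7 mOsm/kg
Osmolar gap = measured − calculated = 306 − 302.7 = 3.3 mOsm/kg

3.3 mOsm/kg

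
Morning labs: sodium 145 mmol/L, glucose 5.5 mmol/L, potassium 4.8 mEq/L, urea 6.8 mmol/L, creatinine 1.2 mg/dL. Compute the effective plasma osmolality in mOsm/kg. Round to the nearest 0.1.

Effective osmolality excludes urea (freely permeant across cell membranes):
2·Na + glucose
= 2·145 + 5.5
= 290 + 5.5
= 295.5 mOsm/kg

295.5 mOsm/kg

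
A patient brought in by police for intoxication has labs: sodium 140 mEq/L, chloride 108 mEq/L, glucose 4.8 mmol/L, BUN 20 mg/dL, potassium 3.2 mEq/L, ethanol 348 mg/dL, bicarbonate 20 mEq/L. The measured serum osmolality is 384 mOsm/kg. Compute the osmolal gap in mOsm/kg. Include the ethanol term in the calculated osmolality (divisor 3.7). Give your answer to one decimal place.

Calculated osmolality = 2·Na + glucose + BUN/2.8 + ethanol/3.7
= 2·140 + 4.8 + 20/2.8 + 348/3.7
= 280 + 4.80 + 7.14 + 94.05
= 385.99 mOsm/kg ≈ 386.0 mOsm/kg
Osmolar gap = measured − calculated = 384 − 386.0 = -2.0 mOsm/kg

-2.0 mOsm/kg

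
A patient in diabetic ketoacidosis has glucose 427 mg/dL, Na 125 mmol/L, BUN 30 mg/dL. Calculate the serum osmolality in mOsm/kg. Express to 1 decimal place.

Calculated osmolality = 2·Na + glucose/18 + BUN/2.8
= 2·125 + 427/18 + 30/2.8
= 250 + 23.72 + 10.71
= 284.43 mOsm/kg

284.4 mOsm/kg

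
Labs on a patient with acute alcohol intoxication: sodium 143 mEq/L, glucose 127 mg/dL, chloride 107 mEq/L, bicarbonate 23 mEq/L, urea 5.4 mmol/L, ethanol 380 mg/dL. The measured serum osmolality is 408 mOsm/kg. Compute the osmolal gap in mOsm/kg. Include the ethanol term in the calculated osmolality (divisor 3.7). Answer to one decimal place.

Calculated osmolality = 2·Na + glucose/18 + urea + ethanol/3.7
= 2·143 + 127/18 + 5.4 + 380/3.7
= 286 + 7.06 + 5.40 + 102.70
= 401.16 mOsm/kg ≈ 401.2 mOsm/kg
Osmolar gap = measured − calculated = 408 − 401.2 = 6.8 mOsm/kg

6.8 mOsm/kg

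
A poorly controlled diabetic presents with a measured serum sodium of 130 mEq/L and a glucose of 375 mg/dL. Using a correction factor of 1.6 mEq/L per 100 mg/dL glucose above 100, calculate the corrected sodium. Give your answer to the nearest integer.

Corrected Na = measured Na + 1.6 · (glucose − 100)/100
= 130 + 1.6 · (375 − 100)/100
= 130 + 4.4
= 134.4 mEq/L

134 mEq/L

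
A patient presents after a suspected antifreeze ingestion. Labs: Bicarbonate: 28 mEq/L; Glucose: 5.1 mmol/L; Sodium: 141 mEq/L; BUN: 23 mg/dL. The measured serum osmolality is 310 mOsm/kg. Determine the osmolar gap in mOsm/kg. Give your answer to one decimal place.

Calculated osmolality = 2·Na + glucose + BUN/2.8
= 2·141 + 5.1 + 23/2.8
= 282 + 5.10 + 8.21
= 295.31 mOsm/kg ≈ 295.3 mOsm/kg
Osmolar gap = measured − calculated = 310 − 295.3 = 14.7 mOsm/kg

14.7 mOsm/kg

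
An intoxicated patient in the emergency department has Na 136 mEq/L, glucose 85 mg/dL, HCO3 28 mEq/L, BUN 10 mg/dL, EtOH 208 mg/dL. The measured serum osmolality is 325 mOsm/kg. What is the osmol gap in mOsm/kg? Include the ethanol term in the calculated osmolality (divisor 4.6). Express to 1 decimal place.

Calculated osmolality = 2·Na + glucose/18 + BUN/2.8 + ethanol/4.6
= 2·136 + 85/18 + 10/2.8 + 208/4.6
= 272 + 4.72 + 3.57 + 45.22
= 325.51 mOsm/kg ≈ 325.5 mOsm/kg
Osmolar gap = measured − calculated = 325 − 325.5 = -0.5 mOsm/kg

-0.5 mOsm/kg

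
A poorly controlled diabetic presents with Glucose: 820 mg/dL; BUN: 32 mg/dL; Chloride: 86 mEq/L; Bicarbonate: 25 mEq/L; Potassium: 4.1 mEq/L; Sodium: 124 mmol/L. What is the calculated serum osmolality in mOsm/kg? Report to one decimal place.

305.0 mOsm/kg

Calculated osmolality = 2·Na + glucose/18 + BUN/2.8
= 2·124 + 820/18 + 32/2.8
= 248 + 45.56 + 11.43
= 304.99 mOsm/kg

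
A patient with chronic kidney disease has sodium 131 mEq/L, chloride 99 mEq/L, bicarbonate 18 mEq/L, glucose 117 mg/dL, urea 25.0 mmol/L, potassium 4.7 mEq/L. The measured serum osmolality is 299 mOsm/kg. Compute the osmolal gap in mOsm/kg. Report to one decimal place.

5.5 mOsm/kg

Calculated osmolality = 2·Na + glucose/18 + urea
= 2·131 + 117/18 + 25
= 262 + 6.50 + 25
= 293.5 mOsm/kg ≈ 293.5 mOsm/kg
Osmolar gap = measured − calculated = 299 − 293.5 = 5.5 mOsm/kg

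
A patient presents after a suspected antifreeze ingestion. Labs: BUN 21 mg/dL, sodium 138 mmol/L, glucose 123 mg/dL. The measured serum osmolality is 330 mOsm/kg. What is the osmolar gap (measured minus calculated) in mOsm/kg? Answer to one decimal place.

Calculated osmolality = 2·Na + glucose/18 + BUN/2.8
= 2·138 + 123/18 + 21/2.8
= 276 + 6.83 + 7.50
= 290.33 mOsm/kg ≈ 290.3 mOsm/kg
Osmolar gap = measured − calculated = 330 − 290.3 = 39.7 mOsm/kg

39.7 mOsm/kg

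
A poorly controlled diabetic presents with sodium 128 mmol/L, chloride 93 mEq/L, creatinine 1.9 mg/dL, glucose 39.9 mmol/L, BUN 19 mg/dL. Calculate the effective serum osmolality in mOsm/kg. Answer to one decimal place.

Effective osmolality excludes urea (freely permeant across cell membranes):
2·Na + glucose
= 2·128 + 39.9
= 256 + 39.9
= 295.9 mOsm/kg

295.9 mOsm/kg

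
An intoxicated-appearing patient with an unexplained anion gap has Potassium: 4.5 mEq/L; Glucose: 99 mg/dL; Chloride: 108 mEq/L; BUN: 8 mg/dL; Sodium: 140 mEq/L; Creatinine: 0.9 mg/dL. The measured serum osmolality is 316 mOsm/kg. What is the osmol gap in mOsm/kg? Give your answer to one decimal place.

Calculated osmolality = 2·Na + glucose/18 + BUN/2.8
= 2·140 + 99/18 + 8/2.8
= 280 + 5.50 + 2.86
= 288.36 mOsm/kg ≈ 288.4 mOsm/kg
Osmolar gap = measured − calculated = 316 − 288.4 = 27.6 mOsm/kg

27.6 mOsm/kg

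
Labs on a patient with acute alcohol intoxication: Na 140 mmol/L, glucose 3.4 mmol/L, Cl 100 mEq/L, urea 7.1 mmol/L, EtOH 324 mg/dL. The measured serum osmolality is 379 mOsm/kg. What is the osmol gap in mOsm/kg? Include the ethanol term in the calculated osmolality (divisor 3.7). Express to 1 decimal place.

Calculated osmolality = 2·Na + glucose + urea + ethanol/3.7
= 2·140 + 3.4 + 7.1 + 324/3.7
= 280 + 3.40 + 7.10 + 87.57
= 378.07 mOsm/kg ≈ 378.1 mOsm/kg
Osmolar gap = measured − calculated = 379 − 378.1 = 0.9 mOsm/kg

0.9 mOsm/kg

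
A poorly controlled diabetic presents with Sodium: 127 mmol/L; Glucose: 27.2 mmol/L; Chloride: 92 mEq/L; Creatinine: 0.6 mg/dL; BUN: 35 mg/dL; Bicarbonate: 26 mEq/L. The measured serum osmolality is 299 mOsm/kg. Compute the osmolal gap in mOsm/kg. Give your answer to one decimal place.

Calculated osmolality = 2·Na + glucose + BUN/2.8
= 2·127 + 27.2 + 35/2.8
= 254 + 27.20 + 12.50
= 293.7 mOsm/kg ≈ 293.7 mOsm/kg
Osmolar gap = measured − calculated = 299 − 293.7 = 5.3 mOsm/kg

5.3 mOsm/kg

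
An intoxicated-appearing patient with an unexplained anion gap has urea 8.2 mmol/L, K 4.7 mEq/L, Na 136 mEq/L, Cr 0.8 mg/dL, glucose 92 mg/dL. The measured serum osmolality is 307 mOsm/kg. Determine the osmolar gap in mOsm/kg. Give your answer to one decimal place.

21.7 mOsm/kg

Calculated osmolality = 2·Na + glucose/18 + urea
= 2·136 + 92/18 + 8.2
= 272 + 5.11 + 8.20
= 285.31 mOsm/kg ≈ 285.3 mOsm/kg
Osmolar gap = measured − calculated = 307 − 285.3 = 21.7 mOsm/kg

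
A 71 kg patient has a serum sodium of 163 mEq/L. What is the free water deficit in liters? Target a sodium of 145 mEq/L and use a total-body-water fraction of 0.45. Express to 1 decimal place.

4.0 L

TBW = 0.45 · 71 = 31.95 L
Free water deficit = TBW · (Na/145 − 1)
= 31.95 · (163/145 − 1)
= 31.95 · 0.1241
= 3.96 L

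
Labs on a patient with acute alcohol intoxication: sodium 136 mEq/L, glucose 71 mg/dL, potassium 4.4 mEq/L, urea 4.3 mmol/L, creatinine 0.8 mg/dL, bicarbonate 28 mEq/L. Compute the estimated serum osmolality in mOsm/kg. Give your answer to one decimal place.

Calculated osmolality = 2·Na + glucose/18 + urea
= 2·136 + 71/18 + 4.3
= 272 + 3.94 + 4.30
= 280.24 mOsm/kg

280.2 mOsm/kg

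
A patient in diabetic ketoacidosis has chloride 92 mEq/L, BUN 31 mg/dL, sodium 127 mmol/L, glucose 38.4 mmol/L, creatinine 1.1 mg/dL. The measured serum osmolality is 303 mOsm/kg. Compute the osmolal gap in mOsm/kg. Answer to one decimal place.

Calculated osmolality = 2·Na + glucose + BUN/2.8
= 2·127 + 38.4 + 31/2.8
= 254 + 38.40 + 11.07
= 303.47 mOsm/kg ≈ 303.5 mOsm/kg
Osmolar gap = measured − calculated = 303 − 303.5 = -0.5 mOsm/kg

-0.5 mOsm/kg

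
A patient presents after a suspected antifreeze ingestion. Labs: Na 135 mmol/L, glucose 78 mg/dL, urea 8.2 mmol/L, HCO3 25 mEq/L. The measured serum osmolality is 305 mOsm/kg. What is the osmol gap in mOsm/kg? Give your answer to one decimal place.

22.5 mOsm/kg

Calculated osmolality = 2·Na + glucose/18 + urea
= 2·135 + 78/18 + 8.2
= 270 + 4.33 + 8.20
= 282.53 mOsm/kg ≈ 282.5 mOsm/kg
Osmolar gap = measured − calculated = 305 − 282.5 = 22.5 mOsm/kg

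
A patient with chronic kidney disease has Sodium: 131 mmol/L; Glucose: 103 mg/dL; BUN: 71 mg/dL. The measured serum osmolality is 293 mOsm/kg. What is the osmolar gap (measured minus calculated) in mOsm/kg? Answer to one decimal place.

Calculated osmolality = 2·Na + glucose/18 + BUN/2.8
= 2·131 + 103/18 + 71/2.8
= 262 + 5.72 + 25.36
= 293.08 mOsm/kg ≈ 293.1 mOsm/kg
Osmolar gap = measured − calculated = 293 − 293.1 = -0.1 mOsm/kg

-0.1 mOsm/kg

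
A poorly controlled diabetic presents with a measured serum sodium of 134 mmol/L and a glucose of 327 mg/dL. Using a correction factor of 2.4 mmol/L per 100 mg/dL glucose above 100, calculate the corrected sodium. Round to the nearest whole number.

Corrected Na = measured Na + 2.4 · (glucose − 100)/100
= 134 + 2.4 · (327 − 100)/100
= 134 + 5.4
= 139.4 mmol/L

139 mmol/L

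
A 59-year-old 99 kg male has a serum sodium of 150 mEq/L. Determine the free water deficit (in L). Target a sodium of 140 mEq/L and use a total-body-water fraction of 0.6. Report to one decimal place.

TBW = 0.6 · 99 = 59.4 L
Free water deficit = TBW · (Na/140 − 1)
= 59.4 · (150/140 − 1)
= 59.4 · 0.0714
= 4.24 L

4.2 L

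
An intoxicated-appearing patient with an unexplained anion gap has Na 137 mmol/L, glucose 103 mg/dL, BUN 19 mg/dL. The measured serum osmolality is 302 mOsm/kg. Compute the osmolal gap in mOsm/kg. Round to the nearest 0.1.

15.5 mOsm/kg

Calculated osmolality = 2·Na + glucose/18 + BUN/2.8
= 2·137 + 103/18 + 19/2.8
= 274 + 5.72 + 6.79
= 286.51 mOsm/kg ≈ 286.5 mOsm/kg
Osmolar gap = measured − calculated = 302 − 286.5 = 15.5 mOsm/kg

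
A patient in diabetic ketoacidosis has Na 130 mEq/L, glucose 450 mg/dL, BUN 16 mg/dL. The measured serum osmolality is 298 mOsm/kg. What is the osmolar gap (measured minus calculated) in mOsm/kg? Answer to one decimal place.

Calculated osmolality = 2·Na + glucose/18 + BUN/2.8
= 2·130 + 450/18 + 16/2.8
= 260 + 25 + 5.71
= 290.71 mOsm/kg ≈ 290.7 mOsm/kg
Osmolar gap = measured − calculated = 298 − 290.7 = 7.3 mOsm/kg

7.3 mOsm/kg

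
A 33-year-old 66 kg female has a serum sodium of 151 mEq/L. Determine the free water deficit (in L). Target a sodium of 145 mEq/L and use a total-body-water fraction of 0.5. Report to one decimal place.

TBW = 0.5 · 66 = 33 L
Free water deficit = TBW · (Na/145 − 1)
= 33 · (151/145 − 1)
= 33 · 0.0414
= 1.37 L

1.4 L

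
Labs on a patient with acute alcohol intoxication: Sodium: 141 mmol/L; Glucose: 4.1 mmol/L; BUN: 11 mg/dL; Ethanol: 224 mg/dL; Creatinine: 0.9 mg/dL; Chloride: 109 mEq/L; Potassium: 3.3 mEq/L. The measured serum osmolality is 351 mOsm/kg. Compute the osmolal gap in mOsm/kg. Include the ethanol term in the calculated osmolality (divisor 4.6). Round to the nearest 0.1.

Calculated osmolality = 2·Na + glucose + BUN/2.8 + ethanol/4.6
= 2·141 + 4.1 + 11/2.8 + 224/4.6
= 282 + 4.10 + 3.93 + 48.70
= 338.73 mOsm/kg ≈ 338.7 mOsm/kg
Osmolar gap = measured − calculated = 351 − 338.7 = 12.3 mOsm/kg

12.3 mOsm/kg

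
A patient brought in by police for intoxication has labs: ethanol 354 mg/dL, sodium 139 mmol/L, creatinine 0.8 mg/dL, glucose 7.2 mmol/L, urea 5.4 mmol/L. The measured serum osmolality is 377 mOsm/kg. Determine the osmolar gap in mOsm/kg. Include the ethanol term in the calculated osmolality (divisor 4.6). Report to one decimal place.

Calculated osmolality = 2·Na + glucose + urea + ethanol/4.6
= 2·139 + 7.2 + 5.4 + 354/4.6
= 278 + 7.20 + 5.40 + 76.96
= 367.56 mOsm/kg ≈ 367.6 mOsm/kg
Osmolar gap = measured − calculated = 377 − 367.6 = 9.4 mOsm/kg

9.4 mOsm/kg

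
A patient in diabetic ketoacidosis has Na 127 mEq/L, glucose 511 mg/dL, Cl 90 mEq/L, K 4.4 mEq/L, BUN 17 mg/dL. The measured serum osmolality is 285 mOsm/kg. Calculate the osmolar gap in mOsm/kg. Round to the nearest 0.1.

Calculated osmolality = 2·Na + glucose/18 + BUN/2.8
= 2·127 + 511/18 + 17/2.8
= 254 + 28.39 + 6.07
= 288.46 mOsm/kg ≈ 288.5 mOsm/kg
Osmolar gap = measured − calculated = 285 − 288.5 = -3.5 mOsm/kg

-3.5 mOsm/kg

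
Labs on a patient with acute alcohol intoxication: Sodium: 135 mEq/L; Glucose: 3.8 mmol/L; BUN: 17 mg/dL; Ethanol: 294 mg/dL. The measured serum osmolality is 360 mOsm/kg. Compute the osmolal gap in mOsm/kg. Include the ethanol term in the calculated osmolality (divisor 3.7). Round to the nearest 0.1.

Calculated osmolality = 2·Na + glucose + BUN/2.8 + ethanol/3.7
= 2·135 + 3.8 + 17/2.8 + 294/3.7
= 270 + 3.80 + 6.07 + 79.46
= 359.33 mOsm/kg ≈ 359.3 mOsm/kg
Osmolar gap = measured − calculated = 360 − 359.3 = 0.7 mOsm/kg

0.7 mOsm/kg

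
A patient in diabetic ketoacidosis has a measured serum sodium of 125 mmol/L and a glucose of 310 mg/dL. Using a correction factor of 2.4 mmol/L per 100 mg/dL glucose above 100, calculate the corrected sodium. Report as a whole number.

Corrected Na = measured Na + 2.4 · (glucose − 100)/100
= 125 + 2.4 · (310 − 100)/100
= 125 + 5
= 130 mmol/L

130 mmol/L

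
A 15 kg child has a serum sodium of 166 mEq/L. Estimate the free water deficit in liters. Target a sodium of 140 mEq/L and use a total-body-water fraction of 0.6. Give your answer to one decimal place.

TBW = 0.6 · 15 = 9 L
Free water deficit = TBW · (Na/140 − 1)
= 9 · (166/140 − 1)
= 9 · 0.1857
= 1.67 L

1.7 L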